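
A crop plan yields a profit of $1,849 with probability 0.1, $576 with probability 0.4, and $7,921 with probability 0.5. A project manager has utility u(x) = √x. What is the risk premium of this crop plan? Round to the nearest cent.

$965.24

E[u] = 0.1·√1849 + 0.4·√576 + 0.5·√7921 = 0.1·43 + 0.4·24 + 0.5·89 = 58.4
CE = (58.4)² = 3410.56
Risk premium = EV − CE = 4375.8 − 3410.56 = 965.24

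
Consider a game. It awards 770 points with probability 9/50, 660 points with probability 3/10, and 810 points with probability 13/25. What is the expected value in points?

EV = 9/50 × 770 + 3/10 × 660 + 13/25 × 810 = 138.6 + 198 + 421.2 = 757.8

757.8 points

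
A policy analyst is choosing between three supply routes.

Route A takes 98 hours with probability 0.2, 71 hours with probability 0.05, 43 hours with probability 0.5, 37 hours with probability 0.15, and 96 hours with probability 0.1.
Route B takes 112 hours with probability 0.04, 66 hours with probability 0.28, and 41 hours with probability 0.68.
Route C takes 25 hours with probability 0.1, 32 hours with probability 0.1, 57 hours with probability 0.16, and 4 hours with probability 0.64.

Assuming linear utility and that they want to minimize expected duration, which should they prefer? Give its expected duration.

Route A = 0.2 × 98 + 0.05 × 71 + 0.5 × 43 + 0.15 × 37 + 0.1 × 96 = 19.6 + 3.55 + 21.5 + 5.55 + 9.6 = 59.8
Route B = 0.04 × 112 + 0.28 × 66 + 0.68 × 41 = 4.48 + 18.48 + 27.88 = 50.84
Route C = 0.1 × 25 + 0.1 × 32 + 0.16 × 57 + 0.64 × 4 = 2.5 + 3.2 + 9.12 + 2.56 = 17.38

Route C (17.38 hours)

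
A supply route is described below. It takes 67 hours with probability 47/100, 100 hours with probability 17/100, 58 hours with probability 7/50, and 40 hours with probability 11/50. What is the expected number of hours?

65.41 hours

EV = 47/100 × 67 + 17/100 × 100 + 7/50 × 58 + 11/50 × 40 = 31.49 + 17 + 8.12 + 8.8 = 65.41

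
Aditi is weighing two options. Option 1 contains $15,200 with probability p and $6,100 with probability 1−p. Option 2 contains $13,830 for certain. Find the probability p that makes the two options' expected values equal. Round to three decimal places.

p = 0.849

p·15200 + (1−p)·6100 = 13830
9100p + 6100 = 13830
p = (13830 − 6100) / 9100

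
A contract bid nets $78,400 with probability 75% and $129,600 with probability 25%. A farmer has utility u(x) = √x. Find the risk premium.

$1,200

E[u] = 0.75·√78400 + 0.25·√129600 = 0.75·280 + 0.25·360 = 300
CE = (300)² = 90000
Risk premium = EV − CE = 91200 − 90000 = 1200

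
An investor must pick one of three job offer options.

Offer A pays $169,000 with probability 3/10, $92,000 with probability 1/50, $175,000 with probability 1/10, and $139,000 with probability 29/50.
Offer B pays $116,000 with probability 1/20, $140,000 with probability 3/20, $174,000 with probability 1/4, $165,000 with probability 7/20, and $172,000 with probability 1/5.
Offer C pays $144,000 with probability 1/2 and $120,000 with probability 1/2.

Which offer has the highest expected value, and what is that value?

Offer B ($162,450)

Offer A = 3/10 × 169000 + 1/50 × 92000 + 1/10 × 175000 + 29/50 × 139000 = 50700 + 1840 + 17500 + 80620 = 150660
Offer B = 1/20 × 116000 + 3/20 × 140000 + 1/4 × 174000 + 7/20 × 165000 + 1/5 × 172000 = 5800 + 21000 + 43500 + 57750 + 34400 = 162450
Offer C = 1/2 × 144000 + 1/2 × 120000 = 72000 + 60000 = 132000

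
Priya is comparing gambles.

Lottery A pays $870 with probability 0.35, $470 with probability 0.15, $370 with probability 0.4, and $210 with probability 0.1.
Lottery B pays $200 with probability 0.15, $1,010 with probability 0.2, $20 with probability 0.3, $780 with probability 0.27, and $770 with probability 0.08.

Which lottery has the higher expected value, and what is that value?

Lottery A ($544)

Lottery A = 0.35 × 870 + 0.15 × 470 + 0.4 × 370 + 0.1 × 210 = 304.5 + 70.5 + 148 + 21 = 544
Lottery B = 0.15 × 200 + 0.2 × 1010 + 0.3 × 20 + 0.27 × 780 + 0.08 × 770 = 30 + 202 + 6 + 210.6 + 61.6 = 510.2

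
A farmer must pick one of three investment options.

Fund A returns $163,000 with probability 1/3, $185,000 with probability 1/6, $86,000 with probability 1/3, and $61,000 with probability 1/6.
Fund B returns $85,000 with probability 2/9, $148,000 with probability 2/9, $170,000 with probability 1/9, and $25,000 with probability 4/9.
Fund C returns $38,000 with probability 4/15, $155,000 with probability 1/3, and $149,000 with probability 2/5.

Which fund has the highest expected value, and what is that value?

Fund A = 1/3 × 163000 + 1/6 × 185000 + 1/3 × 86000 + 1/6 × 61000 = 54333.3333 + 30833.3333 + 28666.6667 + 10166.6667 = 124000
Fund B = 2/9 × 85000 + 2/9 × 148000 + 1/9 × 170000 + 4/9 × 25000 = 18888.8889 + 32888.8889 + 18888.8889 + 11111.1111 = 81777.7778
Fund C = 4/15 × 38000 + 1/3 × 155000 + 2/5 × 149000 = 10133.3333 + 51666.6667 + 59600 = 121400

Fund A ($124,000)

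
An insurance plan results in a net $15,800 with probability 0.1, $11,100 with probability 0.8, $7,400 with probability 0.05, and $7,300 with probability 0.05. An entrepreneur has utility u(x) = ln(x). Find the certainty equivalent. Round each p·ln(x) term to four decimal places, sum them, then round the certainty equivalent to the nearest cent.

E[u] = 0.1·ln(15800) + 0.8·ln(11100) + 0.05·ln(7400) + 0.05·ln(7300) = 0.9668 + 7.4518 + 0.4455 + 0.4448 = 9.3089
CE = e^9.3089 ≈ 11035.80

$11,035.80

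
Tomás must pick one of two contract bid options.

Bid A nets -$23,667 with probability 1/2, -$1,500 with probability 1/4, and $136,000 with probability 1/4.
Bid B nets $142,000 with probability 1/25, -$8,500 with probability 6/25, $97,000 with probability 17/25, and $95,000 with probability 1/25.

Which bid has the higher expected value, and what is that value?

Bid A = 1/2 × (-23667) + 1/4 × (-1500) + 1/4 × 136000 = -11833.5 − 375 + 34000 = 21791.5
Bid B = 1/25 × 142000 + 6/25 × (-8500) + 17/25 × 97000 + 1/25 × 95000 = 5680 − 2040 + 65960 + 3800 = 73400

Bid B ($73,400)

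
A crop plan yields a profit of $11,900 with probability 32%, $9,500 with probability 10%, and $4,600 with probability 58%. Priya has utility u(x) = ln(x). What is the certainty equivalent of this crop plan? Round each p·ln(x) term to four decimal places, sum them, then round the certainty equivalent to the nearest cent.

E[u] = 0.32·ln(11900) + 0.1·ln(9500) + 0.58·ln(4600) = 3.0030 + 0.9159 + 4.8916 = 8.8105
CE = e^8.8105 ≈ 6704.27

$6,704.27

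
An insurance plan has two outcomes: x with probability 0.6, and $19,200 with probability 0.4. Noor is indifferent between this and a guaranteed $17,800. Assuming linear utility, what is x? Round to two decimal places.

0.6·x + 0.4·19200 = 17800
0.6·x = 17800 − 7680 = 10120
x = 10120 / 0.6 = 16866.6667

x = $16,866.67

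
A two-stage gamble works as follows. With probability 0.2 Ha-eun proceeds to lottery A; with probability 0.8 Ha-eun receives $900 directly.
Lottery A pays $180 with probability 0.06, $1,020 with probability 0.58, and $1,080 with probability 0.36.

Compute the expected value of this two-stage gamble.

$918.24

EV(A) = 0.06 × 180 + 0.58 × 1020 + 0.36 × 1080 = 10.8 + 591.6 + 388.8 = 991.2
Branch B: 900 (certain)
Overall = 0.2 × 991.2 + 0.8 × 900 = 198.24 + 720 = 918.24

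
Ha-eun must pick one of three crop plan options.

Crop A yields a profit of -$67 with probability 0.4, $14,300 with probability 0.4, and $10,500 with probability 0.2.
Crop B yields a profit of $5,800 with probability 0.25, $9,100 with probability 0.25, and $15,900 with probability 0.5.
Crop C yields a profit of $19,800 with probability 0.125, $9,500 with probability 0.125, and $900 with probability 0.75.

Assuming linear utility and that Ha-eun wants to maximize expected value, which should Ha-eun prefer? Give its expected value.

Crop B ($11,675)

Crop A = 0.4 × (-67) + 0.4 × 14300 + 0.2 × 10500 = -26.8 + 5720 + 2100 = 7793.2
Crop B = 0.25 × 5800 + 0.25 × 9100 + 0.5 × 15900 = 1450 + 2275 + 7950 = 11675
Crop C = 0.125 × 19800 + 0.125 × 9500 + 0.75 × 900 = 2475 + 1187.5 + 675 = 4337.5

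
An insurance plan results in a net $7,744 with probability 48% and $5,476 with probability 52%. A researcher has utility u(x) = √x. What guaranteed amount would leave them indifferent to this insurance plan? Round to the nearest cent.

E[u] = 0.48·√7744 + 0.52·√5476 = 0.48·88 + 0.52·74 = 80.72
CE = (80.72)² = 6515.7184

$6,515.72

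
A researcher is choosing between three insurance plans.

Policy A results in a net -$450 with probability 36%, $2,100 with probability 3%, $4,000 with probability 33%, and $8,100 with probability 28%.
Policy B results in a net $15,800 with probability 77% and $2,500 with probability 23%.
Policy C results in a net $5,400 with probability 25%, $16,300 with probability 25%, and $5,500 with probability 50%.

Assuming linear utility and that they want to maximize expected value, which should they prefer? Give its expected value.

Policy B ($12,741)

Policy A = 0.36 × (-450) + 0.03 × 2100 + 0.33 × 4000 + 0.28 × 8100 = -162 + 63 + 1320 + 2268 = 3489
Policy B = 0.77 × 15800 + 0.23 × 2500 = 12166 + 575 = 12741
Policy C = 0.25 × 5400 + 0.25 × 16300 + 0.5 × 5500 = 1350 + 4075 + 2750 = 8175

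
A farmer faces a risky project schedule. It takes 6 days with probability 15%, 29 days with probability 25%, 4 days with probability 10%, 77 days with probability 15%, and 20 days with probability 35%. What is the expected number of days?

EV = 0.15 × 6 + 0.25 × 29 + 0.1 × 4 + 0.15 × 77 + 0.35 × 20 = 0.9 + 7.25 + 0.4 + 11.55 + 7 = 27.1

27.1 days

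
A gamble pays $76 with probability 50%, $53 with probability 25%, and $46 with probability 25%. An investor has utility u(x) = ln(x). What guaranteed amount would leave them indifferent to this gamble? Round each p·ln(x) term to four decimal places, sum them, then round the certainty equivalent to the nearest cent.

E[u] = 0.5·ln(76) + 0.25·ln(53) + 0.25·ln(46) = 2.1654 + 0.9926 + 0.9572 = 4.1152
CE = e^4.1152 ≈ 61.26

$61.26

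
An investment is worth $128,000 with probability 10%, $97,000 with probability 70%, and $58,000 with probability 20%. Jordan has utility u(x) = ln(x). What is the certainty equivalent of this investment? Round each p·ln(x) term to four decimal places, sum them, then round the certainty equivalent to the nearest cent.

E[u] = 0.1·ln(128000) + 0.7·ln(97000) + 0.2·ln(58000) = 1.1760 + 8.0377 + 2.1936 = 11.4073
CE = e^11.4073 ≈ 89976.16

$89,976.16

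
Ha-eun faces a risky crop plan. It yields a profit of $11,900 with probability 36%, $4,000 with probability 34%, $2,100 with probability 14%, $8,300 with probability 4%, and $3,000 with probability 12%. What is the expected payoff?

EV = 0.36 × 11900 + 0.34 × 4000 + 0.14 × 2100 + 0.04 × 8300 + 0.12 × 3000 = 4284 + 1360 + 294 + 332 + 360 = 6630

$6,630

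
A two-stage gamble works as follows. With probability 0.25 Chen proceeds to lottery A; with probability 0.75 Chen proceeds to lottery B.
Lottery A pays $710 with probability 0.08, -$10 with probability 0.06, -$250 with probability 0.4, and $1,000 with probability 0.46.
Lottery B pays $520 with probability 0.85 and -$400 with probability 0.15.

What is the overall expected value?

$390.55

EV(A) = 0.08 × 710 + 0.06 × (-10) + 0.4 × (-250) + 0.46 × 1000 = 56.8 − 0.6 − 100 + 460 = 416.2
EV(B) = 0.85 × 520 + 0.15 × (-400) = 442 − 60 = 382
Overall = 0.25 × 416.2 + 0.75 × 382 = 104.05 + 286.5 = 390.55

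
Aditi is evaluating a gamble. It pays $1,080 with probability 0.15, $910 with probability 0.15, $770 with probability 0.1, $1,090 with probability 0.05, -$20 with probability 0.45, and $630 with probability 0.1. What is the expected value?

$484

EV = 0.15 × 1080 + 0.15 × 910 + 0.1 × 770 + 0.05 × 1090 + 0.45 × (-20) + 0.1 × 630 = 162 + 136.5 + 77 + 54.5 − 9 + 63 = 484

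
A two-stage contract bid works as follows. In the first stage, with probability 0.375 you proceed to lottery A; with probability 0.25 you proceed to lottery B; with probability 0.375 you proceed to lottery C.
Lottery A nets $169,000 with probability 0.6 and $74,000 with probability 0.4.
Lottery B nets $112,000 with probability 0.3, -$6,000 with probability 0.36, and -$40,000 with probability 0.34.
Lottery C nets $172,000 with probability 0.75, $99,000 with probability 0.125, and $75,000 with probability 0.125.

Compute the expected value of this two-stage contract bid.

EV(A) = 0.6 × 169000 + 0.4 × 74000 = 101400 + 29600 = 131000
EV(B) = 0.3 × 112000 + 0.36 × (-6000) + 0.34 × (-40000) = 33600 − 2160 − 13600 = 17840
EV(C) = 0.75 × 172000 + 0.125 × 99000 + 0.125 × 75000 = 129000 + 12375 + 9375 = 150750
Overall = 0.375 × 131000 + 0.25 × 17840 + 0.375 × 150750 = 49125 + 4460 + 56531.25 = 110116.25

$110,116.25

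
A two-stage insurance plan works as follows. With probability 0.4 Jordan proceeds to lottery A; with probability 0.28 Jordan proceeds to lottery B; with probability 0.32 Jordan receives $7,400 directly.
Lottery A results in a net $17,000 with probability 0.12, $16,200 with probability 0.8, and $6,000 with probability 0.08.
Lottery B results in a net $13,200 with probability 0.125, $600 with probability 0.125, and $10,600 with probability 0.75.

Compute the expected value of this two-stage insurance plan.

EV(A) = 0.12 × 17000 + 0.8 × 16200 + 0.08 × 6000 = 2040 + 12960 + 480 = 15480
EV(B) = 0.125 × 13200 + 0.125 × 600 + 0.75 × 10600 = 1650 + 75 + 7950 = 9675
Branch C: 7400 (certain)
Overall = 0.4 × 15480 + 0.28 × 9675 + 0.32 × 7400 = 6192 + 2709 + 2368 = 11269

$11,269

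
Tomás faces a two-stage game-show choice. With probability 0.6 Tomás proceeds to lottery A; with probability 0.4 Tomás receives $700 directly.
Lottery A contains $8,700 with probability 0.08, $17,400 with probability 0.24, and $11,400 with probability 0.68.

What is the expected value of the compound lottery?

$7,854.40

EV(A) = 0.08 × 8700 + 0.24 × 17400 + 0.68 × 11400 = 696 + 4176 + 7752 = 12624
Branch B: 700 (certain)
Overall = 0.6 × 12624 + 0.4 × 700 = 7574.4 + 280 = 7854.4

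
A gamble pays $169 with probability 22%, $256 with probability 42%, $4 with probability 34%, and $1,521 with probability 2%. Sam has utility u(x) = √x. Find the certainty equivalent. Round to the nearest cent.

$121.88

E[u] = 0.22·√169 + 0.42·√256 + 0.34·√4 + 0.02·√1521 = 0.22·13 + 0.42·16 + 0.34·2 + 0.02·39 = 11.04
CE = (11.04)² = 121.8816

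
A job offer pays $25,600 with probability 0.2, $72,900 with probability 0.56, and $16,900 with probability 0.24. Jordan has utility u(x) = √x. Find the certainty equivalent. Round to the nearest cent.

E[u] = 0.2·√25600 + 0.56·√72900 + 0.24·√16900 = 0.2·160 + 0.56·270 + 0.24·130 = 214.4
CE = (214.4)² = 45967.36

$45,967.36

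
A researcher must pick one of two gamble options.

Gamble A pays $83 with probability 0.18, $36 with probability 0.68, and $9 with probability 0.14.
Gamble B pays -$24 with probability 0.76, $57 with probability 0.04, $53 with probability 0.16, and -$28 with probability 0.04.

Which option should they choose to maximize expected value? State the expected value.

Gamble A ($40.68)

Gamble A = 0.18 × 83 + 0.68 × 36 + 0.14 × 9 = 14.94 + 24.48 + 1.26 = 40.68
Gamble B = 0.76 × (-24) + 0.04 × 57 + 0.16 × 53 + 0.04 × (-28) = -18.24 + 2.28 + 8.48 − 1.12 = -8.6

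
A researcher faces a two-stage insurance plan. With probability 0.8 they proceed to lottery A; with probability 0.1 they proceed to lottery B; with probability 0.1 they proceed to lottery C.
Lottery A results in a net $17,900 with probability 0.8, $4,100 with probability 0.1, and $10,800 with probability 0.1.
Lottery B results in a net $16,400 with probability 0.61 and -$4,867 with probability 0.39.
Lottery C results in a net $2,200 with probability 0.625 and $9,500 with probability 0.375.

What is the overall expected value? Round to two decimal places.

$13,952.34

EV(A) = 0.8 × 17900 + 0.1 × 4100 + 0.1 × 10800 = 14320 + 410 + 1080 = 15810
EV(B) = 0.61 × 16400 + 0.39 × (-4867) = 10004 − 1898.13 = 8105.87
EV(C) = 0.625 × 2200 + 0.375 × 9500 = 1375 + 3562.5 = 4937.5
Overall = 0.8 × 15810 + 0.1 × 8105.87 + 0.1 × 4937.5 = 12648 + 810.587 + 493.75 = 13952.337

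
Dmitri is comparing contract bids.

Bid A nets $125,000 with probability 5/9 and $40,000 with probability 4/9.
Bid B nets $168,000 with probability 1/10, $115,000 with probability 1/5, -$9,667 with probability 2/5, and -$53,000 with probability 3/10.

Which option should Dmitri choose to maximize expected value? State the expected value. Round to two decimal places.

Bid A ($87,222.22)

Bid A = 5/9 × 125000 + 4/9 × 40000 = 69444.4444 + 17777.7778 = 87222.2222
Bid B = 1/10 × 168000 + 1/5 × 115000 + 2/5 × (-9667) + 3/10 × (-53000) = 16800 + 23000 − 3866.8 − 15900 = 20033.2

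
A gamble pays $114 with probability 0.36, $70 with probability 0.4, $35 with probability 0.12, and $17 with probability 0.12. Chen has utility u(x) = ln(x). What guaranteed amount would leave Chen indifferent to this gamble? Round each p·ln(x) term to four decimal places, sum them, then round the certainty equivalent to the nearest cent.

E[u] = 0.36·ln(114) + 0.4·ln(70) + 0.12·ln(35) + 0.12·ln(17) = 1.7050 + 1.6994 + 0.4266 + 0.3400 = 4.1710
CE = e^4.1710 ≈ 64.78

$64.78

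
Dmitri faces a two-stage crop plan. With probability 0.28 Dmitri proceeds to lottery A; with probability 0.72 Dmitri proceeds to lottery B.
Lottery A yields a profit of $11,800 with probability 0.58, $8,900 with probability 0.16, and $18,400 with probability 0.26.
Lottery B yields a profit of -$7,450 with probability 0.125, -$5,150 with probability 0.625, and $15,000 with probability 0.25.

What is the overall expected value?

$3,366.56

EV(A) = 0.58 × 11800 + 0.16 × 8900 + 0.26 × 18400 = 6844 + 1424 + 4784 = 13052
EV(B) = 0.125 × (-7450) + 0.625 × (-5150) + 0.25 × 15000 = -931.25 − 3218.75 + 3750 = -400
Overall = 0.28 × 13052 + 0.72 × (-400) = 3654.56 − 288 = 3366.56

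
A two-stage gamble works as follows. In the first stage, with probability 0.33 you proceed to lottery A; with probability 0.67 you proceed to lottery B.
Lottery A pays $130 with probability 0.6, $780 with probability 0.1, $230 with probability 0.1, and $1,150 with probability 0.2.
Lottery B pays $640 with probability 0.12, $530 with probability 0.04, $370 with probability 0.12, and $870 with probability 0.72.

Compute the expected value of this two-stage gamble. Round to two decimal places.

EV(A) = 0.6 × 130 + 0.1 × 780 + 0.1 × 230 + 0.2 × 1150 = 78 + 78 + 23 + 230 = 409
EV(B) = 0.12 × 640 + 0.04 × 530 + 0.12 × 370 + 0.72 × 870 = 76.8 + 21.2 + 44.4 + 626.4 = 768.8
Overall = 0.33 × 409 + 0.67 × 768.8 = 134.97 + 515.096 = 650.066

$650.07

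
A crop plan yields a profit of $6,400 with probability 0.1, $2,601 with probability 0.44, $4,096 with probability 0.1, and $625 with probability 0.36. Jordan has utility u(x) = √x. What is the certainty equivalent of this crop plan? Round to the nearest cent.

E[u] = 0.1·√6400 + 0.44·√2601 + 0.1·√4096 + 0.36·√625 = 0.1·80 + 0.44·51 + 0.1·64 + 0.36·25 = 45.84
CE = (45.84)² = 2101.3056

$2,101.31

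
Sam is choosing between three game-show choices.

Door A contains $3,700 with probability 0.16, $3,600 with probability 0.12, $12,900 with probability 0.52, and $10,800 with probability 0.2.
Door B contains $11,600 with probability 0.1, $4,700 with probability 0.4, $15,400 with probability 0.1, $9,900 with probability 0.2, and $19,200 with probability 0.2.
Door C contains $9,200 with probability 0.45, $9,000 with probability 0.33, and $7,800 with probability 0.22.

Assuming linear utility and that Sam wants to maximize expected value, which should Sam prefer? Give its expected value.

Door A = 0.16 × 3700 + 0.12 × 3600 + 0.52 × 12900 + 0.2 × 10800 = 592 + 432 + 6708 + 2160 = 9892
Door B = 0.1 × 11600 + 0.4 × 4700 + 0.1 × 15400 + 0.2 × 9900 + 0.2 × 19200 = 1160 + 1880 + 1540 + 1980 + 3840 = 10400
Door C = 0.45 × 9200 + 0.33 × 9000 + 0.22 × 7800 = 4140 + 2970 + 1716 = 8826

Door B ($10,400)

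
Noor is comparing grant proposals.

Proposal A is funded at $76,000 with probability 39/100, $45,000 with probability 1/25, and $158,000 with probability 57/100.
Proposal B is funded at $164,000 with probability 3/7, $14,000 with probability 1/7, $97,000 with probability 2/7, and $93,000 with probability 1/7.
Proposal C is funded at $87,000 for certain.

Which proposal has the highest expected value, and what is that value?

Proposal A ($121,500)

Proposal A = 39/100 × 76000 + 1/25 × 45000 + 57/100 × 158000 = 29640 + 1800 + 90060 = 121500
Proposal B = 3/7 × 164000 + 1/7 × 14000 + 2/7 × 97000 + 1/7 × 93000 = 70285.7143 + 2000 + 27714.2857 + 13285.7143 = 113285.7143
Proposal C: 87000 (certain)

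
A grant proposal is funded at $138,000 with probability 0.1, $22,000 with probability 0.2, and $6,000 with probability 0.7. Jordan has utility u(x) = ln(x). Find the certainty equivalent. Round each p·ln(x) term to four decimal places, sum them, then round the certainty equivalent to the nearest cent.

$10,646.64

E[u] = 0.1·ln(138000) + 0.2·ln(22000) + 0.7·ln(6000) = 1.1835 + 1.9998 + 6.0897 = 9.2730
CE = e^9.2730 ≈ 10646.64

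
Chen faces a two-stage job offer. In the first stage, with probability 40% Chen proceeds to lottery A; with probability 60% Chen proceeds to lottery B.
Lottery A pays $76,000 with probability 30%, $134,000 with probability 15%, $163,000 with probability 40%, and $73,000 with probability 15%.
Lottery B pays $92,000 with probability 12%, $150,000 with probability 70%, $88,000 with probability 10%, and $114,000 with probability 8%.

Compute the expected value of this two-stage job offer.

$127,996

EV(A) = 0.3 × 76000 + 0.15 × 134000 + 0.4 × 163000 + 0.15 × 73000 = 22800 + 20100 + 65200 + 10950 = 119050
EV(B) = 0.12 × 92000 + 0.7 × 150000 + 0.1 × 88000 + 0.08 × 114000 = 11040 + 105000 + 8800 + 9120 = 133960
Overall = 0.4 × 119050 + 0.6 × 133960 = 47620 + 80376 = 127996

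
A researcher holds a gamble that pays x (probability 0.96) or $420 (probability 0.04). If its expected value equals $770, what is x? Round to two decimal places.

0.96·x + 0.04·420 = 770
0.96·x = 770 − 16.8 = 753.2
x = 753.2 / 0.96 = 784.5833

x = $784.58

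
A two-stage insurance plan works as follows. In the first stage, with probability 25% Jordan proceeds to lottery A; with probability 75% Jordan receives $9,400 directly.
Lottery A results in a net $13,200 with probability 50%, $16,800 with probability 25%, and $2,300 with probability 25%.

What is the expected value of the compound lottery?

EV(A) = 0.5 × 13200 + 0.25 × 16800 + 0.25 × 2300 = 6600 + 4200 + 575 = 11375
Branch B: 9400 (certain)
Overall = 0.25 × 11375 + 0.75 × 9400 = 2843.75 + 7050 = 9893.75

$9,893.75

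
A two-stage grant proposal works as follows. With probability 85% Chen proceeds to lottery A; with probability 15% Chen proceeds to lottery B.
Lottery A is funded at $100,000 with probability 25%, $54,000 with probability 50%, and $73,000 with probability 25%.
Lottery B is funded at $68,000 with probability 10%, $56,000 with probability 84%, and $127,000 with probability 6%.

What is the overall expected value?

EV(A) = 0.25 × 100000 + 0.5 × 54000 + 0.25 × 73000 = 25000 + 27000 + 18250 = 70250
EV(B) = 0.1 × 68000 + 0.84 × 56000 + 0.06 × 127000 = 6800 + 47040 + 7620 = 61460
Overall = 0.85 × 70250 + 0.15 × 61460 = 59712.5 + 9219 = 68931.5

$68,931.50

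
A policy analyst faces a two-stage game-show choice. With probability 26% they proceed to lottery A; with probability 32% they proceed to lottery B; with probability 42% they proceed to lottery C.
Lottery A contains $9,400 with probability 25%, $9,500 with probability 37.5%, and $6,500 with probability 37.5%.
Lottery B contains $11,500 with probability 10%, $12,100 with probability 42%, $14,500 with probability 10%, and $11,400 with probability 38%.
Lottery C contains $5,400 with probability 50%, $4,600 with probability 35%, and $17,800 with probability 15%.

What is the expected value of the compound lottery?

EV(A) = 0.25 × 9400 + 0.375 × 9500 + 0.375 × 6500 = 2350 + 3562.5 + 2437.5 = 8350
EV(B) = 0.1 × 11500 + 0.42 × 12100 + 0.1 × 14500 + 0.38 × 11400 = 1150 + 5082 + 1450 + 4332 = 12014
EV(C) = 0.5 × 5400 + 0.35 × 4600 + 0.15 × 17800 = 2700 + 1610 + 2670 = 6980
Overall = 0.26 × 8350 + 0.32 × 12014 + 0.42 × 6980 = 2171 + 3844.48 + 2931.6 = 8947.08

$8,947.08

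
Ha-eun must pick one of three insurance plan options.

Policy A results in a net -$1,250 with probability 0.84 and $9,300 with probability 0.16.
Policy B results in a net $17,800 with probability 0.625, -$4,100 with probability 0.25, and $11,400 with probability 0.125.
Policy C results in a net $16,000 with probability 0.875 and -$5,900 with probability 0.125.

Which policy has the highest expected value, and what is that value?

Policy A = 0.84 × (-1250) + 0.16 × 9300 = -1050 + 1488 = 438
Policy B = 0.625 × 17800 + 0.25 × (-4100) + 0.125 × 11400 = 11125 − 1025 + 1425 = 11525
Policy C = 0.875 × 16000 + 0.125 × (-5900) = 14000 − 737.5 = 13262.5

Policy C ($13,262.50)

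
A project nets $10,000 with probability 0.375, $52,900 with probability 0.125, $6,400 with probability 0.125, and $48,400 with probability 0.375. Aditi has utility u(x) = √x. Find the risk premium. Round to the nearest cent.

$4,110.94

E[u] = 0.375·√10000 + 0.125·√52900 + 0.125·√6400 + 0.375·√48400 = 0.375·100 + 0.125·230 + 0.125·80 + 0.375·220 = 158.75
CE = (158.75)² = 25201.5625
Risk premium = EV − CE = 29312.5 − 25201.5625 = 4110.9375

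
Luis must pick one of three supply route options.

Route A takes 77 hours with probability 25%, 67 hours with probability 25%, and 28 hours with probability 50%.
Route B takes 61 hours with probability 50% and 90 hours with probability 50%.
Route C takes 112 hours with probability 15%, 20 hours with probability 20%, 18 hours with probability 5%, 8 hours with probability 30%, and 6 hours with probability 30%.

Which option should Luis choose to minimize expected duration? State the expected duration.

Route A = 0.25 × 77 + 0.25 × 67 + 0.5 × 28 = 19.25 + 16.75 + 14 = 50
Route B = 0.5 × 61 + 0.5 × 90 = 30.5 + 45 = 75.5
Route C = 0.15 × 112 + 0.2 × 20 + 0.05 × 18 + 0.3 × 8 + 0.3 × 6 = 16.8 + 4 + 0.9 + 2.4 + 1.8 = 25.9

Route C (25.9 hours)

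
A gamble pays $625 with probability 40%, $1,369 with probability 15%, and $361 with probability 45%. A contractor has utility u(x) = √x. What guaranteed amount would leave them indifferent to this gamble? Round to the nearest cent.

E[u] = 0.4·√625 + 0.15·√1369 + 0.45·√361 = 0.4·25 + 0.15·37 + 0.45·19 = 24.1
CE = (24.1)² = 580.81

$580.81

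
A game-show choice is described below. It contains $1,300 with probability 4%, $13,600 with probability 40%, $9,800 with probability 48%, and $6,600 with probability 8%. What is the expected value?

EV = 0.04 × 1300 + 0.4 × 13600 + 0.48 × 9800 + 0.08 × 6600 = 52 + 5440 + 4704 + 528 = 10724

$10,724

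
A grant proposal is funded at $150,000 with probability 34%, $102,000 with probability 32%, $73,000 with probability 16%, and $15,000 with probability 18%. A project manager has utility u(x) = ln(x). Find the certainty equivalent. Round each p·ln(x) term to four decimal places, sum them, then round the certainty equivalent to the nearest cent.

E[u] = 0.34·ln(150000) + 0.32·ln(102000) + 0.16·ln(73000) + 0.18·ln(15000) = 4.0523 + 3.6905 + 1.7917 + 1.7308 = 11.2653
CE = e^11.2653 ≈ 78065.23

$78,065.23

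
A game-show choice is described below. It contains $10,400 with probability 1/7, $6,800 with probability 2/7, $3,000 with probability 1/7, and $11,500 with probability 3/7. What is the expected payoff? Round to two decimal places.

EV = 1/7 × 10400 + 2/7 × 6800 + 1/7 × 3000 + 3/7 × 11500 = 1485.7143 + 1942.8571 + 428.5714 + 4928.5714 = 8785.7143

$8,785.71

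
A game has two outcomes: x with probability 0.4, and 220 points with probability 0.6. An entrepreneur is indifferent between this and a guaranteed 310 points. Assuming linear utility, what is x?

x = 445 points

0.4·x + 0.6·220 = 310
0.4·x = 310 − 132 = 178
x = 178 / 0.4 = 445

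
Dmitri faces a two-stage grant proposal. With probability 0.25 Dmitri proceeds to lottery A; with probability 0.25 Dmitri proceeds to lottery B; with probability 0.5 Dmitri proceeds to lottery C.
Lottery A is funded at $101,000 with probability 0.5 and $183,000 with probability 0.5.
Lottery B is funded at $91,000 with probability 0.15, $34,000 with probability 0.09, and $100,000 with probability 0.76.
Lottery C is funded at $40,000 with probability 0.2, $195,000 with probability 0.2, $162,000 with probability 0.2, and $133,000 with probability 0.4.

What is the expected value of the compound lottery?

EV(A) = 0.5 × 101000 + 0.5 × 183000 = 50500 + 91500 = 142000
EV(B) = 0.15 × 91000 + 0.09 × 34000 + 0.76 × 100000 = 13650 + 3060 + 76000 = 92710
EV(C) = 0.2 × 40000 + 0.2 × 195000 + 0.2 × 162000 + 0.4 × 133000 = 8000 + 39000 + 32400 + 53200 = 132600
Overall = 0.25 × 142000 + 0.25 × 92710 + 0.5 × 132600 = 35500 + 23177.5 + 66300 = 124977.5

$124,977.50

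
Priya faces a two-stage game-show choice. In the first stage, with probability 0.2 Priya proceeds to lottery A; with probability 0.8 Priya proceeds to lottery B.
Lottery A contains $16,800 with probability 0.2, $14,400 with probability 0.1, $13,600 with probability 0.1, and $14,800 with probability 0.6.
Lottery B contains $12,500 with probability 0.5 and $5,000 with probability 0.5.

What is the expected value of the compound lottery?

$10,008

EV(A) = 0.2 × 16800 + 0.1 × 14400 + 0.1 × 13600 + 0.6 × 14800 = 3360 + 1440 + 1360 + 8880 = 15040
EV(B) = 0.5 × 12500 + 0.5 × 5000 = 6250 + 2500 = 8750
Overall = 0.2 × 15040 + 0.8 × 8750 = 3008 + 7000 = 10008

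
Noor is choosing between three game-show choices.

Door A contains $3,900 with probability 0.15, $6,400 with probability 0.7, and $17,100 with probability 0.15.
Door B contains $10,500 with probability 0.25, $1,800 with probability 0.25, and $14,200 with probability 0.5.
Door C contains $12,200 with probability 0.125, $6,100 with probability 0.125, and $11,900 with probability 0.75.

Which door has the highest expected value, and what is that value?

Door A = 0.15 × 3900 + 0.7 × 6400 + 0.15 × 17100 = 585 + 4480 + 2565 = 7630
Door B = 0.25 × 10500 + 0.25 × 1800 + 0.5 × 14200 = 2625 + 450 + 7100 = 10175
Door C = 0.125 × 12200 + 0.125 × 6100 + 0.75 × 11900 = 1525 + 762.5 + 8925 = 11212.5

Door C ($11,212.50)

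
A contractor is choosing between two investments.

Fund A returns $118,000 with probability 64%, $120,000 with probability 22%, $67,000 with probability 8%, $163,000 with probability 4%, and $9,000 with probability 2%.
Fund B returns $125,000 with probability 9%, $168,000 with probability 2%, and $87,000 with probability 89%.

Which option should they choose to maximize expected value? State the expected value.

Fund A = 0.64 × 118000 + 0.22 × 120000 + 0.08 × 67000 + 0.04 × 163000 + 0.02 × 9000 = 75520 + 26400 + 5360 + 6520 + 180 = 113980
Fund B = 0.09 × 125000 + 0.02 × 168000 + 0.89 × 87000 = 11250 + 3360 + 77430 = 92040

Fund A ($113,980)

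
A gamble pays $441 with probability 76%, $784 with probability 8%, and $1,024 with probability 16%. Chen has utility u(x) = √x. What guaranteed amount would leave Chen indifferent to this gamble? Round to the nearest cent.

$543.82

E[u] = 0.76·√441 + 0.08·√784 + 0.16·√1024 = 0.76·21 + 0.08·28 + 0.16·32 = 23.32
CE = (23.32)² = 543.8224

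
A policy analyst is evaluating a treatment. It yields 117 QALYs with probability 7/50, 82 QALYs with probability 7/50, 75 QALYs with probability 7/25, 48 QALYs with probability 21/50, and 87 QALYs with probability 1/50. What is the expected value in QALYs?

EV = 7/50 × 117 + 7/50 × 82 + 7/25 × 75 + 21/50 × 48 + 1/50 × 87 = 16.38 + 11.48 + 21 + 20.16 + 1.74 = 70.76

70.76 QALYs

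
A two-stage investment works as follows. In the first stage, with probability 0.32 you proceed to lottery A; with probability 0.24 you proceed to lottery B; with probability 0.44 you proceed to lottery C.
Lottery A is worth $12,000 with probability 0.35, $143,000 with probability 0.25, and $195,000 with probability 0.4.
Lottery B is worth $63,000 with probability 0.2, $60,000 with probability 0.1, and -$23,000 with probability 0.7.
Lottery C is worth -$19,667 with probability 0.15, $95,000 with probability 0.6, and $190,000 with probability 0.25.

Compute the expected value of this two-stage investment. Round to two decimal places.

$83,025.98

EV(A) = 0.35 × 12000 + 0.25 × 143000 + 0.4 × 195000 = 4200 + 35750 + 78000 = 117950
EV(B) = 0.2 × 63000 + 0.1 × 60000 + 0.7 × (-23000) = 12600 + 6000 − 16100 = 2500
EV(C) = 0.15 × (-19667) + 0.6 × 95000 + 0.25 × 190000 = -2950.05 + 57000 + 47500 = 101549.95
Overall = 0.32 × 117950 + 0.24 × 2500 + 0.44 × 101549.95 = 37744 + 600 + 44681.978 = 83025.978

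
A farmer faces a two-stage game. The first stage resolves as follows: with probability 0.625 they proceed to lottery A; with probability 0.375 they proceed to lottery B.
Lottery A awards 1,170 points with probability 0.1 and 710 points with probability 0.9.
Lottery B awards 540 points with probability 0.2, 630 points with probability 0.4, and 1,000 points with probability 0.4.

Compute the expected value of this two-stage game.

EV(A) = 0.1 × 1170 + 0.9 × 710 = 117 + 639 = 756
EV(B) = 0.2 × 540 + 0.4 × 630 + 0.4 × 1000 = 108 + 252 + 400 = 760
Overall = 0.625 × 756 + 0.375 × 760 = 472.5 + 285 = 757.5

757.5 points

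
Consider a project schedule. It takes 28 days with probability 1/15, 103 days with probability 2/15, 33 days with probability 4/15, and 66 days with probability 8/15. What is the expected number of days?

59.6 days

EV = 1/15 × 28 + 2/15 × 103 + 4/15 × 33 + 8/15 × 66 = 1.8667 + 13.7333 + 8.8 + 35.2 = 59.6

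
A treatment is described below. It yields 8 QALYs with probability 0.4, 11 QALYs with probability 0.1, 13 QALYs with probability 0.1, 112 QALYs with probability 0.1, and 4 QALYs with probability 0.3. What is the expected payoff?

EV = 0.4 × 8 + 0.1 × 11 + 0.1 × 13 + 0.1 × 112 + 0.3 × 4 = 3.2 + 1.1 + 1.3 + 11.2 + 1.2 = 18

18 QALYs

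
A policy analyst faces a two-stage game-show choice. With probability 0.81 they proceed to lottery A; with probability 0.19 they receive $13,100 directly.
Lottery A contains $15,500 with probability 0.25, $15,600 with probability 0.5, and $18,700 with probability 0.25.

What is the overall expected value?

EV(A) = 0.25 × 15500 + 0.5 × 15600 + 0.25 × 18700 = 3875 + 7800 + 4675 = 16350
Branch B: 13100 (certain)
Overall = 0.81 × 16350 + 0.19 × 13100 = 13243.5 + 2489 = 15732.5

$15,732.50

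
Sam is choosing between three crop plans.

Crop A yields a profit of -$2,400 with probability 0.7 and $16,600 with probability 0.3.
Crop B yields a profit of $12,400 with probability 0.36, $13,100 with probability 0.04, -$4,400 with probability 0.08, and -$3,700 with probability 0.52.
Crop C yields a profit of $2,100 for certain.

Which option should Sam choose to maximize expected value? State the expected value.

Crop A ($3,300)

Crop A = 0.7 × (-2400) + 0.3 × 16600 = -1680 + 4980 = 3300
Crop B = 0.36 × 12400 + 0.04 × 13100 + 0.08 × (-4400) + 0.52 × (-3700) = 4464 + 524 − 352 − 1924 = 2712
Crop C: 2100 (certain)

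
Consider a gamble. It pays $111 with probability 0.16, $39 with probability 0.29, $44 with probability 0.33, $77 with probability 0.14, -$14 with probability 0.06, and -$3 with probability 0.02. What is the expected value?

$53.47

EV = 0.16 × 111 + 0.29 × 39 + 0.33 × 44 + 0.14 × 77 + 0.06 × (-14) + 0.02 × (-3) = 17.76 + 11.31 + 14.52 + 10.78 − 0.84 − 0.06 = 53.47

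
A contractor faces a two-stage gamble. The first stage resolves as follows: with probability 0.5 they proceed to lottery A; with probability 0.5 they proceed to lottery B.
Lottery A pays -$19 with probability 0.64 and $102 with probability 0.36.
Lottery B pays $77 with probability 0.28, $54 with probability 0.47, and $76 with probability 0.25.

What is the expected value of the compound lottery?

EV(A) = 0.64 × (-19) + 0.36 × 102 = -12.16 + 36.72 = 24.56
EV(B) = 0.28 × 77 + 0.47 × 54 + 0.25 × 76 = 21.56 + 25.38 + 19 = 65.94
Overall = 0.5 × 24.56 + 0.5 × 65.94 = 12.28 + 32.97 = 45.25

$45.25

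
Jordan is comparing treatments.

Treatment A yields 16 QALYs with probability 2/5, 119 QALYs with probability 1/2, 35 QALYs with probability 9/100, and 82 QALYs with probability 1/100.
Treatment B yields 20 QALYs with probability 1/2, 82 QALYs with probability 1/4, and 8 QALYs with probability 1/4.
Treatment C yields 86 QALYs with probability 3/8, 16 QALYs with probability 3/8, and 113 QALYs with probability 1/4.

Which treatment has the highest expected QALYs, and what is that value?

Treatment A = 2/5 × 16 + 1/2 × 119 + 9/100 × 35 + 1/100 × 82 = 6.4 + 59.5 + 3.15 + 0.82 = 69.87
Treatment B = 1/2 × 20 + 1/4 × 82 + 1/4 × 8 = 10 + 20.5 + 2 = 32.5
Treatment C = 3/8 × 86 + 3/8 × 16 + 1/4 × 113 = 32.25 + 6 + 28.25 = 66.5

Treatment A (69.87 QALYs)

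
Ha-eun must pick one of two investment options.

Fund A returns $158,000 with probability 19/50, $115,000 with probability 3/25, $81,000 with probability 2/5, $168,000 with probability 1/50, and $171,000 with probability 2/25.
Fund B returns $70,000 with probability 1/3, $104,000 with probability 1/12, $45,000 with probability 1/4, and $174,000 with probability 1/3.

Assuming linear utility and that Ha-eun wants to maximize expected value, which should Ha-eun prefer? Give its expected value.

Fund A = 19/50 × 158000 + 3/25 × 115000 + 2/5 × 81000 + 1/50 × 168000 + 2/25 × 171000 = 60040 + 13800 + 32400 + 3360 + 13680 = 123280
Fund B = 1/3 × 70000 + 1/12 × 104000 + 1/4 × 45000 + 1/3 × 174000 = 23333.3333 + 8666.6667 + 11250 + 58000 = 101250

Fund A ($123,280)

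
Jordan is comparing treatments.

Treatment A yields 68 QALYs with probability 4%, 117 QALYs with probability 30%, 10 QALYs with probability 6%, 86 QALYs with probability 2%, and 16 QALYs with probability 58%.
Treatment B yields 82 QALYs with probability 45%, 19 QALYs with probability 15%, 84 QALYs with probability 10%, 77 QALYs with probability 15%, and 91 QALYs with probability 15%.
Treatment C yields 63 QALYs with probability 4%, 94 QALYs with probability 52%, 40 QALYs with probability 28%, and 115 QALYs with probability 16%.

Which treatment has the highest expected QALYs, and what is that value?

Treatment A = 0.04 × 68 + 0.3 × 117 + 0.06 × 10 + 0.02 × 86 + 0.58 × 16 = 2.72 + 35.1 + 0.6 + 1.72 + 9.28 = 49.42
Treatment B = 0.45 × 82 + 0.15 × 19 + 0.1 × 84 + 0.15 × 77 + 0.15 × 91 = 36.9 + 2.85 + 8.4 + 11.55 + 13.65 = 73.35
Treatment C = 0.04 × 63 + 0.52 × 94 + 0.28 × 40 + 0.16 × 115 = 2.52 + 48.88 + 11.2 + 18.4 = 81

Treatment C (81 QALYs)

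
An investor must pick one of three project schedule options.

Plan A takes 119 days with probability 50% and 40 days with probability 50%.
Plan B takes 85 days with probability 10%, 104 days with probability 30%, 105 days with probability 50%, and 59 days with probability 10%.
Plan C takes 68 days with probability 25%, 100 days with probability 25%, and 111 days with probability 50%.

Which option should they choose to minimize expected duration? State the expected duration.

Plan A = 0.5 × 119 + 0.5 × 40 = 59.5 + 20 = 79.5
Plan B = 0.1 × 85 + 0.3 × 104 + 0.5 × 105 + 0.1 × 59 = 8.5 + 31.2 + 52.5 + 5.9 = 98.1
Plan C = 0.25 × 68 + 0.25 × 100 + 0.5 × 111 = 17 + 25 + 55.5 = 97.5

Plan A (79.5 days)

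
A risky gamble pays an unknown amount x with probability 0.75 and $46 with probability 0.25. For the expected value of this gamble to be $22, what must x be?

x = $14

0.75·x + 0.25·46 = 22
0.75·x = 22 − 11.5 = 10.5
x = 10.5 / 0.75 = 14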